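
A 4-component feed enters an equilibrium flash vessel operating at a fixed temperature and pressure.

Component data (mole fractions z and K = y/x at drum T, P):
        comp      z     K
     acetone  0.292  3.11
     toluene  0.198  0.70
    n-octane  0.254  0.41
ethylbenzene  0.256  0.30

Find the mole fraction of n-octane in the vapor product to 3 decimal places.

Let ψ = V/F and solve Σ zᵢ(Kᵢ−1)/(1+ψ(Kᵢ−1)) = 0.
Feasibility: ΣzᵢKᵢ = 1.228, Σzᵢ/Kᵢ = 1.850 — both > 1, two phases present.
Newton–Raphson from ψ = 0.59:
  ψ = 0.590: g = -0.3329, g' = -0.856 → ψ = 0.201
  ψ = 0.201: g = -0.0094, g' = -0.944 → ψ = 0.191
Converged at ψ = 0.191.
Compositions from xᵢ = zᵢ/(1+ψ(Kᵢ−1)), yᵢ = Kᵢxᵢ:
  acetone: x = 0.208, y = 0.647
  toluene: x = 0.210, y = 0.147
  n-octane: x = 0.286, y = 0.117
  ethylbenzene: x = 0.296, y = 0.089

y_n-octane = 0.117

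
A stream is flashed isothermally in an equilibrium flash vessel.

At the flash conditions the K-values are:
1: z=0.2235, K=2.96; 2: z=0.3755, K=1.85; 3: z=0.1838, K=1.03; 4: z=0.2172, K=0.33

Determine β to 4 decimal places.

β = 0.8725

Let β = V/F and solve Σ zᵢ(Kᵢ−1)/(1+β(Kᵢ−1)) = 0.
Check two-phase: ΣzᵢKᵢ = 1.6172 > 1 and Σzᵢ/Kᵢ = 1.1151 > 1, so g(0) = 0.6172 > 0 and g(1) = -0.1151 < 0.
Newton iteration, β⁰ = 0.45:
  β = 0.4500: g = 0.26073, g' = -0.5844 → β = 0.8962
  β = 0.8962: g = -0.01876, g' = -0.8113 → β = 0.8731
  β = 0.8731: g = -0.00046, g' = -0.7724 → β = 0.8725
Converged at β = 0.8725.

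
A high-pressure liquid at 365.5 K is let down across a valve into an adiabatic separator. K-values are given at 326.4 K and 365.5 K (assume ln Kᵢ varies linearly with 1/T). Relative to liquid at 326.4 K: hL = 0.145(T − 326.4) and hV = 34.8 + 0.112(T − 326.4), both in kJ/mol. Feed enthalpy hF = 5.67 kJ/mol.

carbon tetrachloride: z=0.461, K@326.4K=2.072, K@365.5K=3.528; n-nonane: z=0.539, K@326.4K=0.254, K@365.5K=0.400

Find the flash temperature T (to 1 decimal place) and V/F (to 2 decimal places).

T = 328.7 K, V/F = 0.15

Adiabatic flash: solve Rachford–Rice at each trial T, then check hF = ψ·hV(T) + (1−ψ)·hL(T).
  T = 326.4 K: K = (2.072, 0.254), RR gives ψ = 0.115, H_out = 4.008 kJ/mol
  T = 365.5 K: K = (3.528, 0.400), RR gives ψ = 0.555, H_out = 24.271 kJ/mol
  T = 345.9 K: K = (2.743, 0.323), RR gives ψ = 0.371, H_out = 15.512 kJ/mol
  T = 336.1 K: K = (2.392, 0.287), RR gives ψ = 0.259, H_out = 10.351 kJ/mol
  T = 331.2 K: K = (2.227, 0.270), RR gives ψ = 0.192, H_out = 7.357 kJ/mol
  T = 328.8 K: K = (2.149, 0.262), RR gives ψ = 0.155, H_out = 5.744 kJ/mol
Linear interpolation between T = 326.4 (H_out = 4.008) and T = 328.8 (H_out = 5.744) on hF = 5.67 gives T ≈ 328.7 K, at which ψ = 0.15.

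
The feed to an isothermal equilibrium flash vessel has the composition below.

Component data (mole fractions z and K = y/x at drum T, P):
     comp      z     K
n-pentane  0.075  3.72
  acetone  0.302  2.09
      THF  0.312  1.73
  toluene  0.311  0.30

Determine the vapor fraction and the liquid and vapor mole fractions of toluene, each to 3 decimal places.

ψ = 0.677, x_toluene = 0.591, y_toluene = 0.177

Let ψ = V/F and solve Σ zᵢ(Kᵢ−1)/(1+ψ(Kᵢ−1)) = 0.
g(0) = ΣzᵢKᵢ − 1 = 0.543 and g(1) = 1 − Σzᵢ/Kᵢ = -0.382, so a root lies in (0, 1).
Newton–Raphson from ψ = 0.63:
  ψ = 0.630: g = 0.0369, g' = -0.767 → ψ = 0.678
  ψ = 0.678: g = -0.0011, g' = -0.814 → ψ = 0.677
Converged at ψ = 0.677.
Compositions from xᵢ = zᵢ/(1+ψ(Kᵢ−1)), yᵢ = Kᵢxᵢ:
  n-pentane: x = 0.026, y = 0.098
  acetone: x = 0.174, y = 0.363
  THF: x = 0.209, y = 0.361
  toluene: x = 0.591, y = 0.177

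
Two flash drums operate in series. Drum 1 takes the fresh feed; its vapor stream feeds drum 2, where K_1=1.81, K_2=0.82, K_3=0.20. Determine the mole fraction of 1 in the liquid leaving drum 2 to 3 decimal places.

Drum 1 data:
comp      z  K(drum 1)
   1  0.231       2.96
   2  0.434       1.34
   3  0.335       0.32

Drum 1:
Material balance + equilibrium reduce to Σ zᵢ(Kᵢ−1)/(1+ψ₁(Kᵢ−1)) = 0.
Check two-phase: ΣzᵢKᵢ = 1.373 > 1 and Σzᵢ/Kᵢ = 1.449 > 1, so g(0) = 0.373 > 0 and g(1) = -0.449 < 0.
Iterate (Newton) starting at ψ₁ = 0.69:
  ψ₁ = 0.690: g = -0.1172, g' = -0.743 → ψ₁ = 0.532
  ψ₁ = 0.532: g = -0.0105, g' = -0.629 → ψ₁ = 0.516
Converged at ψ₁ = 0.516.
Drum-1 compositions:
  1: x = 0.115, y = 0.340
  2: x = 0.369, y = 0.495
  3: x = 0.516, y = 0.165
Drum-2 feed = drum-1 vapor: z₂ = (0.3401, 0.4948, 0.1651).
Drum 2:
Iterate (Newton) starting at ψ₂ = 0.5:
  ψ₂ = 0.500: g = -0.1219, g' = -0.426 → ψ₂ = 0.214
  ψ₂ = 0.214: g = -0.0171, g' = -0.333 → ψ₂ = 0.162
Converged at ψ₂ = 0.162.
  1: x = 0.301, y = 0.544
  2: x = 0.510, y = 0.418
  3: x = 0.190, y = 0.038

x_1 (drum 2) = 0.301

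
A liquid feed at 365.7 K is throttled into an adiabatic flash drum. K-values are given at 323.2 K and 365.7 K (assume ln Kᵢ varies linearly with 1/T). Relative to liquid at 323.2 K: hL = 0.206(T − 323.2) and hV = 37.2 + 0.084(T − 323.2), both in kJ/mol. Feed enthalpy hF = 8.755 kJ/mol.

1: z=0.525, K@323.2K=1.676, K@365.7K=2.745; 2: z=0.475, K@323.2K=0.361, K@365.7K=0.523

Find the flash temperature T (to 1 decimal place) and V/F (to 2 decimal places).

T = 327.1 K, V/F = 0.22

Adiabatic flash: solve Rachford–Rice at each trial T, then check hF = ψ·hV(T) + (1−ψ)·hL(T).
  T = 323.2 K: K = (1.676, 0.361), RR gives ψ = 0.119, H_out = 4.424 kJ/mol
  T = 365.7 K: K = (2.745, 0.523), RR gives ψ = 0.828, H_out = 35.277 kJ/mol
  T = 344.4 K: K = (2.177, 0.439), RR gives ψ = 0.533, H_out = 22.804 kJ/mol
  T = 333.8 K: K = (1.918, 0.399), RR gives ψ = 0.357, H_out = 14.993 kJ/mol
  T = 328.5 K: K = (1.795, 0.380), RR gives ψ = 0.249, H_out = 10.202 kJ/mol
  T = 325.9 K: K = (1.736, 0.371), RR gives ψ = 0.189, H_out = 7.519 kJ/mol
  T = 327.2 K: K = (1.765, 0.375), RR gives ψ = 0.220, H_out = 8.893 kJ/mol
Linear interpolation between T = 325.9 (H_out = 7.519) and T = 327.2 (H_out = 8.893) on hF = 8.755 gives T ≈ 327.1 K, at which ψ = 0.22.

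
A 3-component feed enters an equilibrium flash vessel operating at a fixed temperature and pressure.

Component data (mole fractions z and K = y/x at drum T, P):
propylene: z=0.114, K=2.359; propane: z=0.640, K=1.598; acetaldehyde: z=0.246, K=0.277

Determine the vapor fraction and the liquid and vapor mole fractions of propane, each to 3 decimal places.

Rachford–Rice: g(ψ) = Σ zᵢ(Kᵢ−1)/(1+ψ(Kᵢ−1)) = 0.
Feasibility: ΣzᵢKᵢ = 1.360, Σzᵢ/Kᵢ = 1.337 — both > 1, two phases present.
Newton–Raphson from ψ = 0.5:
  ψ = 0.500: g = 0.1083, g' = -0.526 → ψ = 0.706
  ψ = 0.706: g = -0.0152, g' = -0.705 → ψ = 0.685
  ψ = 0.685: g = -0.0003, g' = -0.676 → ψ = 0.684
Converged at ψ = 0.684.
Compositions from xᵢ = zᵢ/(1+ψ(Kᵢ−1)), yᵢ = Kᵢxᵢ:
  propylene: x = 0.059, y = 0.139
  propane: x = 0.454, y = 0.726
  acetaldehyde: x = 0.487, y = 0.135

ψ = 0.684, x_propane = 0.454, y_propane = 0.726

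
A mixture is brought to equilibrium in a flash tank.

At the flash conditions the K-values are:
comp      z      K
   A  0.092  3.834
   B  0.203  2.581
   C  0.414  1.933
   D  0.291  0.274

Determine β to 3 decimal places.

β = 0.744

Material balance + equilibrium reduce to Σ zᵢ(Kᵢ−1)/(1+β(Kᵢ−1)) = 0.
g(0) = ΣzᵢKᵢ − 1 = 0.757 and g(1) = 1 − Σzᵢ/Kᵢ = -0.379, so a root lies in (0, 1).
Newton iteration, β⁰ = 0.68:
  β = 0.680: g = 0.0628, g' = -0.937 → β = 0.747
  β = 0.747: g = -0.0032, g' = -1.040 → β = 0.744
Converged at β = 0.744.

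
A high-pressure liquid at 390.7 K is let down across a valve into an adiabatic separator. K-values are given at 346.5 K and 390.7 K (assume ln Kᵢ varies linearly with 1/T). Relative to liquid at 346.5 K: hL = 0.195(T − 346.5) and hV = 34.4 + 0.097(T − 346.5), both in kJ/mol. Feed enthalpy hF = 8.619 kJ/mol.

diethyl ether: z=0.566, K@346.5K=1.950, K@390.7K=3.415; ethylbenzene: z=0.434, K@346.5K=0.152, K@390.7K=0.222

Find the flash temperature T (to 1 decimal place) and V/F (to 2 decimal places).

Adiabatic flash: solve Rachford–Rice at each trial T, then check hF = ψ·hV(T) + (1−ψ)·hL(T).
  T = 346.5 K: K = (1.950, 0.152), RR gives ψ = 0.211, H_out = 7.245 kJ/mol
  T = 390.7 K: K = (3.415, 0.222), RR gives ψ = 0.548, H_out = 25.090 kJ/mol
  T = 368.6 K: K = (2.624, 0.186), RR gives ψ = 0.428, H_out = 18.104 kJ/mol
  T = 357.6 K: K = (2.274, 0.169), RR gives ψ = 0.340, H_out = 13.497 kJ/mol
  T = 352.1 K: K = (2.110, 0.160), RR gives ψ = 0.283, H_out = 10.672 kJ/mol
  T = 349.3 K: K = (2.029, 0.156), RR gives ψ = 0.249, H_out = 9.041 kJ/mol
  T = 347.9 K: K = (1.989, 0.154), RR gives ψ = 0.230, H_out = 8.166 kJ/mol
Linear interpolation between T = 347.9 (H_out = 8.166) and T = 349.3 (H_out = 9.041) on hF = 8.619 gives T ≈ 348.6 K, at which ψ = 0.24.

T = 348.6 K, V/F = 0.24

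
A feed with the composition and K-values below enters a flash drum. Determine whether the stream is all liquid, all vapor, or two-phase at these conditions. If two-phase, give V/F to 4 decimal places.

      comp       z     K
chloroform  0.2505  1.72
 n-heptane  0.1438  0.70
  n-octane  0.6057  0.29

all liquid

ΣzᵢKᵢ = 0.7072; Σzᵢ/Kᵢ = 2.4397.
Since ΣzᵢKᵢ < 1 the mixture is below its bubble point — single liquid phase.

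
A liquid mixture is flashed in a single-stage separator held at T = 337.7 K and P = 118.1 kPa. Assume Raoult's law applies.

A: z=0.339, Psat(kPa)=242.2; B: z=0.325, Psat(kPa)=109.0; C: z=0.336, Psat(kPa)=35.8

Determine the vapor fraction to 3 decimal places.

ψ = 0.193

Raoult's law: Kᵢ = Pᵢˢᵃᵗ/P = Pᵢˢᵃᵗ/118.1.
  K_A = 242.2/118.1 = 2.05080, K_B = 109.0/118.1 = 0.92295, K_C = 35.8/118.1 = 0.30313
Rachford–Rice: g(ψ) = Σ zᵢ(Kᵢ−1)/(1+ψ(Kᵢ−1)) = 0.
g(0) = ΣzᵢKᵢ − 1 = 0.097 and g(1) = 1 − Σzᵢ/Kᵢ = -0.626, so a root lies in (0, 1).
Newton–Raphson from ψ = 0.65:
  ψ = 0.650: g = -0.2427, g' = -0.680 → ψ = 0.293
  ψ = 0.293: g = -0.0474, g' = -0.478 → ψ = 0.194
  ψ = 0.194: g = -0.0002, g' = -0.478 → ψ = 0.193
Converged at ψ = 0.193.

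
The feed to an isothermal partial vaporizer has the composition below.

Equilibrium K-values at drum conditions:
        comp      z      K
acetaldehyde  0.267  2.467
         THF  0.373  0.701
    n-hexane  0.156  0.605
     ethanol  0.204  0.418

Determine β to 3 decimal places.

β = 0.167

Rachford–Rice: g(β) = Σ zᵢ(Kᵢ−1)/(1+β(Kᵢ−1)) = 0.
g(0) = ΣzᵢKᵢ − 1 = 0.100 and g(1) = 1 − Σzᵢ/Kᵢ = -0.386, so a root lies in (0, 1).
Newton iteration, β⁰ = 0.5:
  β = 0.500: g = -0.1494, g' = -0.413 → β = 0.138
  β = 0.138: g = 0.0152, g' = -0.543 → β = 0.166
  β = 0.166: g = 0.0003, g' = -0.521 → β = 0.167
Converged at β = 0.167.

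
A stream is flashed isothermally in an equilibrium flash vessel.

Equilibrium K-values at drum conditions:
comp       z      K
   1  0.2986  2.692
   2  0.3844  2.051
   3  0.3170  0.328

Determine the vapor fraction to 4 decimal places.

Let ψ = V/F and solve Σ zᵢ(Kᵢ−1)/(1+ψ(Kᵢ−1)) = 0.
Check two-phase: ΣzᵢKᵢ = 1.6962 > 1 and Σzᵢ/Kᵢ = 1.2648 > 1, so g(0) = 0.6962 > 0 and g(1) = -0.2648 < 0.
Newton iteration, ψ⁰ = 0.5:
  ψ = 0.5000: g = 0.21770, g' = -0.7580 → ψ = 0.7872
  ψ = 0.7872: g = -0.01454, g' = -0.9297 → ψ = 0.7716
  ψ = 0.7716: g = -0.00017, g' = -0.9077 → ψ = 0.7714
Converged at ψ = 0.7714.

ψ = 0.7714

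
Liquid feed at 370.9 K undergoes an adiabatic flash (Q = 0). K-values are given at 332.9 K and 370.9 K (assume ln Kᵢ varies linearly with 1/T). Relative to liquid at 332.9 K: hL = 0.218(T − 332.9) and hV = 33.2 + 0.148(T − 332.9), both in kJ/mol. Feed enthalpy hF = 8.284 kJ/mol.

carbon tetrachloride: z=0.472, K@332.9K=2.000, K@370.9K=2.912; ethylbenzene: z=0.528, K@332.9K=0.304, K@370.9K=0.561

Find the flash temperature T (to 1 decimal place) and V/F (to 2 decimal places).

Adiabatic flash: solve Rachford–Rice at each trial T, then check hF = ψ·hV(T) + (1−ψ)·hL(T).
  T = 332.9 K: K = (2.000, 0.304), RR gives ψ = 0.150, H_out = 4.985 kJ/mol
  T = 370.9 K: K = (2.912, 0.561), RR gives ψ = 0.799, H_out = 32.686 kJ/mol
  T = 351.9 K: K = (2.438, 0.420), RR gives ψ = 0.446, H_out = 18.368 kJ/mol
  T = 342.4 K: K = (2.214, 0.359), RR gives ψ = 0.301, H_out = 11.875 kJ/mol
  T = 337.6 K: K = (2.105, 0.330), RR gives ψ = 0.227, H_out = 8.485 kJ/mol
  T = 335.2 K: K = (2.051, 0.317), RR gives ψ = 0.188, H_out = 6.726 kJ/mol
Linear interpolation between T = 335.2 (H_out = 6.726) and T = 337.6 (H_out = 8.485) on hF = 8.284 gives T ≈ 337.3 K, at which ψ = 0.22.

T = 337.3 K, V/F = 0.22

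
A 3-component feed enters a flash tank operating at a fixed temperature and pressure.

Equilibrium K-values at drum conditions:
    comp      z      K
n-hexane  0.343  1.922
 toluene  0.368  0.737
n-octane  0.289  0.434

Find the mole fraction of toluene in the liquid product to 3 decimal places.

x_toluene = 0.383

Let ψ = V/F and solve Σ zᵢ(Kᵢ−1)/(1+ψ(Kᵢ−1)) = 0.
Check two-phase: ΣzᵢKᵢ = 1.056 > 1 and Σzᵢ/Kᵢ = 1.344 > 1, so g(0) = 0.056 > 0 and g(1) = -0.344 < 0.
Newton–Raphson from ψ = 0.5:
  ψ = 0.500: g = -0.1231, g' = -0.350 → ψ = 0.149
  ψ = 0.149: g = -0.0012, g' = -0.363 → ψ = 0.145
Converged at ψ = 0.145.
Compositions from xᵢ = zᵢ/(1+ψ(Kᵢ−1)), yᵢ = Kᵢxᵢ:
  n-hexane: x = 0.302, y = 0.581
  toluene: x = 0.383, y = 0.282
  n-octane: x = 0.315, y = 0.137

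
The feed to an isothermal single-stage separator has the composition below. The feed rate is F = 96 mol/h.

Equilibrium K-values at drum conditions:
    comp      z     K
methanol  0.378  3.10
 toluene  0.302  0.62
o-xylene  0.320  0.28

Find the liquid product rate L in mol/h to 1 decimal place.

L = 60.6 mol/h

Newton iteration, V/F⁰ = 0.35:
  V/F = 0.350: g = 0.0171, g' = -0.908 → V/F = 0.369
Converged at V/F = 0.369.
Then V = V/F·F = 0.3690·96 = 35.4 mol/h and L = F − V = 60.6 mol/h.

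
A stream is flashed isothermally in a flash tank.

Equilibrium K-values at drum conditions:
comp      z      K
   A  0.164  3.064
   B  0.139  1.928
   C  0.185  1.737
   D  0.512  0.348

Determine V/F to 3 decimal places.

V/F = 0.309

Material balance + equilibrium reduce to Σ zᵢ(Kᵢ−1)/(1+V/F(Kᵢ−1)) = 0.
g(0) = ΣzᵢKᵢ − 1 = 0.270 and g(1) = 1 − Σzᵢ/Kᵢ = -0.703, so a root lies in (0, 1).
Newton–Raphson from V/F = 0.34:
  V/F = 0.340: g = -0.0229, g' = -0.734 → V/F = 0.309
Converged at V/F = 0.309.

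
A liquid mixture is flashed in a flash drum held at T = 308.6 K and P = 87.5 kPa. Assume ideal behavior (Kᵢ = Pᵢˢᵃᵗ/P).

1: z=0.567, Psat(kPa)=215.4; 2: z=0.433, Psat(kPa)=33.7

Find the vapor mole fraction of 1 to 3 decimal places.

Raoult's law: Kᵢ = Pᵢˢᵃᵗ/P = Pᵢˢᵃᵗ/87.5.
  K_1 = 215.4/87.5 = 2.46171, K_2 = 33.7/87.5 = 0.38514
Material balance + equilibrium reduce to Σ zᵢ(Kᵢ−1)/(1+ψ(Kᵢ−1)) = 0.
g(0) = ΣzᵢKᵢ − 1 = 0.563 and g(1) = 1 − Σzᵢ/Kᵢ = -0.355, so a root lies in (0, 1).
Binary case is linear: z₁(K₁−1)(1+ψ(K₂−1)) + z₂(K₂−1)(1+ψ(K₁−1)) = 0
⇒ ψ = [z₁(K₁−1)+z₂(K₂−1)] / [−(K₁−1)(K₂−1)] = 0.5626/0.8987 = 0.626
Compositions from xᵢ = zᵢ/(1+ψ(Kᵢ−1)), yᵢ = Kᵢxᵢ:
  1: x = 0.296, y = 0.729
  2: x = 0.704, y = 0.271

y_1 = 0.729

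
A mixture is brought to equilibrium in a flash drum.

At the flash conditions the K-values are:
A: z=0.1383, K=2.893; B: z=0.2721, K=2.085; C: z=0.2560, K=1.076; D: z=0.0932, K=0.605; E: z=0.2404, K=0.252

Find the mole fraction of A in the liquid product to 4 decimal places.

Newton iteration, β⁰ = 0.5:
  β = 0.5000: g = 0.01151, g' = -0.6326 → β = 0.5182
  β = 0.5182: g = -0.00007, g' = -0.6406 → β = 0.5181
Converged at β = 0.5181.
Compositions from xᵢ = zᵢ/(1+β(Kᵢ−1)), yᵢ = Kᵢxᵢ:
  A: x = 0.0698, y = 0.2020
  B: x = 0.1742, y = 0.3632
  C: x = 0.2463, y = 0.2650
  D: x = 0.1172, y = 0.0709
  E: x = 0.3925, y = 0.0989

x_A = 0.0698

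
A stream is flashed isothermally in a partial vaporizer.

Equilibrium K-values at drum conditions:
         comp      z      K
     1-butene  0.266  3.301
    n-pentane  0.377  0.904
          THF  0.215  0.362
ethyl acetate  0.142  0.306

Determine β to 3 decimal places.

β = 0.343

Let β = V/F and solve Σ zᵢ(Kᵢ−1)/(1+β(Kᵢ−1)) = 0.
Check two-phase: ΣzᵢKᵢ = 1.340 > 1 and Σzᵢ/Kᵢ = 1.556 > 1, so g(0) = 0.340 > 0 and g(1) = -0.556 < 0.
Iterate (Newton) starting at β = 0.48:
  β = 0.480: g = -0.0926, g' = -0.657 → β = 0.339
  β = 0.339: g = 0.0024, g' = -0.708 → β = 0.343
Converged at β = 0.343.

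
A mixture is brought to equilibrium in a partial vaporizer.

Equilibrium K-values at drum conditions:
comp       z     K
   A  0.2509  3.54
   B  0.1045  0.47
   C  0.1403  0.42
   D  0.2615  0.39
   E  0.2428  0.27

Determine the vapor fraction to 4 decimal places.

ψ = 0.1016

Material balance + equilibrium reduce to Σ zᵢ(Kᵢ−1)/(1+ψ(Kᵢ−1)) = 0.
Check two-phase: ΣzᵢKᵢ = 1.1638 > 1 and Σzᵢ/Kᵢ = 2.1970 > 1, so g(0) = 0.1638 > 0 and g(1) = -1.1970 < 0.
Newton–Raphson from ψ = 0.5:
  ψ = 0.5000: g = -0.41786, g' = -0.9844 → ψ = 0.0755
  ψ = 0.0755: g = 0.03711, g' = -1.4749 → ψ = 0.1007
  ψ = 0.1007: g = 0.00131, g' = -1.3737 → ψ = 0.1016
Converged at ψ = 0.1016.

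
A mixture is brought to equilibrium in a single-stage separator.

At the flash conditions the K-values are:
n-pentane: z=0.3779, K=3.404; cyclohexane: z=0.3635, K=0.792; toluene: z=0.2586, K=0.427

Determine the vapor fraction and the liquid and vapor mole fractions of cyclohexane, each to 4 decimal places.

Material balance + equilibrium reduce to Σ zᵢ(Kᵢ−1)/(1+ψ(Kᵢ−1)) = 0.
Feasibility: ΣzᵢKᵢ = 1.6847, Σzᵢ/Kᵢ = 1.1756 — both > 1, two phases present.
Newton iteration, ψ⁰ = 0.32:
  ψ = 0.3200: g = 0.25102, g' = -0.8430 → ψ = 0.6178
  ψ = 0.6178: g = 0.04944, g' = -0.5778 → ψ = 0.7033
  ψ = 0.7033: g = 0.00085, g' = -0.5614 → ψ = 0.7048
Converged at ψ = 0.7048.
Compositions from xᵢ = zᵢ/(1+ψ(Kᵢ−1)), yᵢ = Kᵢxᵢ:
  n-pentane: x = 0.1403, y = 0.4774
  cyclohexane: x = 0.4259, y = 0.3373
  toluene: x = 0.4338, y = 0.1852

ψ = 0.7048, x_cyclohexane = 0.4259, y_cyclohexane = 0.3373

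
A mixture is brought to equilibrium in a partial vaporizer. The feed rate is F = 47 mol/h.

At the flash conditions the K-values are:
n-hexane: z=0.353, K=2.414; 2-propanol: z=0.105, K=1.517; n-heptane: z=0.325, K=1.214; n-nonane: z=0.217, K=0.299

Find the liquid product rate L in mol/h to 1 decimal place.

L = 10.3 mol/h

Material balance + equilibrium reduce to Σ zᵢ(Kᵢ−1)/(1+β(Kᵢ−1)) = 0.
g(0) = ΣzᵢKᵢ − 1 = 0.471 and g(1) = 1 − Σzᵢ/Kᵢ = -0.209, so a root lies in (0, 1).
Newton iteration, β⁰ = 0.5:
  β = 0.500: g = 0.1642, g' = -0.525 → β = 0.813
  β = 0.813: g = -0.0239, g' = -0.754 → β = 0.781
  β = 0.781: g = -0.0008, g' = -0.705 → β = 0.780
Converged at β = 0.780.
Then V = β·F = 0.7800·47 = 36.7 mol/h and L = F − V = 10.3 mol/h.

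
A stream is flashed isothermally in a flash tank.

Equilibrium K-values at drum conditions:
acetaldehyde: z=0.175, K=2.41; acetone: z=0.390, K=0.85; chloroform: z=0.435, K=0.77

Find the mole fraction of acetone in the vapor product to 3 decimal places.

y_acetone = 0.348

Material balance + equilibrium reduce to Σ zᵢ(Kᵢ−1)/(1+ψ(Kᵢ−1)) = 0.
Check two-phase: ΣzᵢKᵢ = 1.088 > 1 and Σzᵢ/Kᵢ = 1.096 > 1, so g(0) = 0.088 > 0 and g(1) = -0.096 < 0.
Newton–Raphson from ψ = 0.5:
  ψ = 0.500: g = -0.0316, g' = -0.159 → ψ = 0.302
  ψ = 0.302: g = 0.0043, g' = -0.207 → ψ = 0.323
Converged at ψ = 0.323.
Compositions from xᵢ = zᵢ/(1+ψ(Kᵢ−1)), yᵢ = Kᵢxᵢ:
  acetaldehyde: x = 0.120, y = 0.290
  acetone: x = 0.410, y = 0.348
  chloroform: x = 0.470, y = 0.362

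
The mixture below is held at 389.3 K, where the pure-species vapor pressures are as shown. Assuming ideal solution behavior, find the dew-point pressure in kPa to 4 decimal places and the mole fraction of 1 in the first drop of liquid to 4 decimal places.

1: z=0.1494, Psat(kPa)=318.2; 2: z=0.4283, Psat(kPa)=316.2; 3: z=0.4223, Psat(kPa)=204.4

Pdew = 257.0638 kPa, x_1 = 0.1207

At the dew point ψ → 1, so Σzᵢ/Kᵢ = 1 with Kᵢ = Pᵢˢᵃᵗ/P ⇒ 1/P = Σzᵢ/Pᵢˢᵃᵗ.
1/P = 0.1494/318.2 + 0.4283/316.2 + 0.4223/204.4 = 0.0038901 ⇒ P = 257.0638 kPa
xᵢ = zᵢP/Pᵢˢᵃᵗ ⇒ x_1 = 0.1494·257.0638/318.2 = 0.1207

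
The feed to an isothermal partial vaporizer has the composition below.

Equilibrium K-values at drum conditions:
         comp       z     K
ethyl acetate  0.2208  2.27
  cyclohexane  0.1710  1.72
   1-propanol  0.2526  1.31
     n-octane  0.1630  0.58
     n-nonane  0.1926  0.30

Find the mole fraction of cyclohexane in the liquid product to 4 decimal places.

Newton iteration, ψ⁰ = 0.5:
  ψ = 0.5000: g = 0.03576, g' = -0.4688 → ψ = 0.5763
  ψ = 0.5763: g = -0.00094, g' = -0.4957 → ψ = 0.5744
Converged at ψ = 0.5744.
Compositions from xᵢ = zᵢ/(1+ψ(Kᵢ−1)), yᵢ = Kᵢxᵢ:
  ethyl acetate: x = 0.1277, y = 0.2898
  cyclohexane: x = 0.1210, y = 0.2081
  1-propanol: x = 0.2144, y = 0.2809
  n-octane: x = 0.2148, y = 0.1246
  n-nonane: x = 0.3221, y = 0.0966

x_cyclohexane = 0.1210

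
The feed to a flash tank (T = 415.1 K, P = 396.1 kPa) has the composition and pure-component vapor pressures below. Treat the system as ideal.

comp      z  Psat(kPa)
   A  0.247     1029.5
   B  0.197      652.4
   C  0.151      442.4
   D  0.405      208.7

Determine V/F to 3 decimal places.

V/F = 0.710

Raoult's law: Kᵢ = Pᵢˢᵃᵗ/P = Pᵢˢᵃᵗ/396.1.
  K_A = 1029.5/396.1 = 2.59909, K_B = 652.4/396.1 = 1.64706, K_C = 442.4/396.1 = 1.11689, K_D = 208.7/396.1 = 0.52689
Newton iteration, V/F⁰ = 0.5:
  V/F = 0.500: g = 0.0815, g' = -0.400 → V/F = 0.704
  V/F = 0.704: g = 0.0024, g' = -0.384 → V/F = 0.710
Converged at V/F = 0.710.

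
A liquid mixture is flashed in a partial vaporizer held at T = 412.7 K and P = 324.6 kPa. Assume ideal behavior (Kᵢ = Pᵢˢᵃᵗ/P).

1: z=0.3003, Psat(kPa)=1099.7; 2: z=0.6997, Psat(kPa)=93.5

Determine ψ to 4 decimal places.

Raoult's law: Kᵢ = Pᵢˢᵃᵗ/P = Pᵢˢᵃᵗ/324.6.
  K_1 = 1099.7/324.6 = 3.387862, K_2 = 93.5/324.6 = 0.288047
Iterate (Newton) starting at ψ = 0.47:
  ψ = 0.4700: g = -0.41080, g' = -1.1812 → ψ = 0.1222
  ψ = 0.1222: g = 0.00943, g' = -1.4515 → ψ = 0.1287
  ψ = 0.1287: g = 0.00007, g' = -1.4316 → ψ = 0.1288
Converged at ψ = 0.1288.

ψ = 0.1288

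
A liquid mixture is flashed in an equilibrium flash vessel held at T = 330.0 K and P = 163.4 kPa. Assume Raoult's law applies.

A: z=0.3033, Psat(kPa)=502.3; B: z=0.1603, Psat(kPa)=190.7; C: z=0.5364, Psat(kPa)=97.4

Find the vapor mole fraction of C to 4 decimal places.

Raoult's law: Kᵢ = Pᵢˢᵃᵗ/P = Pᵢˢᵃᵗ/163.4.
  K_A = 502.3/163.4 = 3.074051, K_B = 190.7/163.4 = 1.167075, K_C = 97.4/163.4 = 0.596083
Rachford–Rice: g(V/F) = Σ zᵢ(Kᵢ−1)/(1+V/F(Kᵢ−1)) = 0.
g(0) = ΣzᵢKᵢ − 1 = 0.4392 and g(1) = 1 − Σzᵢ/Kᵢ = -0.1359, so a root lies in (0, 1).
Newton–Raphson from V/F = 0.69:
  V/F = 0.6900: g = -0.01761, g' = -0.3926 → V/F = 0.6451
  V/F = 0.6451: g = 0.00021, g' = -0.4024 → V/F = 0.6457
Converged at V/F = 0.6457.
Compositions from xᵢ = zᵢ/(1+V/F(Kᵢ−1)), yᵢ = Kᵢxᵢ:
  A: x = 0.1297, y = 0.3986
  B: x = 0.1447, y = 0.1689
  C: x = 0.7256, y = 0.4325

y_C = 0.4325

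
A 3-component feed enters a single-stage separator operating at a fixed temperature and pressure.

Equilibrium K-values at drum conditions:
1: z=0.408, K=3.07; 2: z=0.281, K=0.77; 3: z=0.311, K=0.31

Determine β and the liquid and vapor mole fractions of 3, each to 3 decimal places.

β = 0.518, x_3 = 0.484, y_3 = 0.150

Material balance + equilibrium reduce to Σ zᵢ(Kᵢ−1)/(1+β(Kᵢ−1)) = 0.
Check two-phase: ΣzᵢKᵢ = 1.565 > 1 and Σzᵢ/Kᵢ = 1.501 > 1, so g(0) = 0.565 > 0 and g(1) = -0.501 < 0.
Newton–Raphson from β = 0.51:
  β = 0.510: g = 0.0065, g' = -0.785 → β = 0.518
Converged at β = 0.518.
Compositions from xᵢ = zᵢ/(1+β(Kᵢ−1)), yᵢ = Kᵢxᵢ:
  1: x = 0.197, y = 0.604
  2: x = 0.319, y = 0.246
  3: x = 0.484, y = 0.150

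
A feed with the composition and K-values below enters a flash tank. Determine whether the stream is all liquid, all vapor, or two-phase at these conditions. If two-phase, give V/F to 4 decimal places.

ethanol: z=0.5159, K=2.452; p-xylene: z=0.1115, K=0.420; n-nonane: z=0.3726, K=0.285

two-phase, V/F = 0.4189

ΣzᵢKᵢ = 1.4180; Σzᵢ/Kᵢ = 1.7832.
Both exceed 1, so a two-phase solution exists.
Material balance + equilibrium reduce to Σ zᵢ(Kᵢ−1)/(1+ψ(Kᵢ−1)) = 0.
Newton–Raphson from ψ = 0.38:
  ψ = 0.3800: g = 0.03399, g' = -0.8725 → ψ = 0.4190
  ψ = 0.4190: g = -0.00001, g' = -0.8742 → ψ = 0.4189
Converged at ψ = 0.4189.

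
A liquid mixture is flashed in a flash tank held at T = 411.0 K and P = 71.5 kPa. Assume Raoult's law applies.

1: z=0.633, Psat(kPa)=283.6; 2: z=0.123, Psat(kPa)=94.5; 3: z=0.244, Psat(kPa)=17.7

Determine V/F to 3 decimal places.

V/F = 0.885

Raoult's law: Kᵢ = Pᵢˢᵃᵗ/P = Pᵢˢᵃᵗ/71.5.
  K_1 = 283.6/71.5 = 3.96643, K_2 = 94.5/71.5 = 1.32168, K_3 = 17.7/71.5 = 0.24755
Material balance + equilibrium reduce to Σ zᵢ(Kᵢ−1)/(1+V/F(Kᵢ−1)) = 0.
Feasibility: ΣzᵢKᵢ = 2.734, Σzᵢ/Kᵢ = 1.238 — both > 1, two phases present.
Newton–Raphson from V/F = 0.5:
  V/F = 0.500: g = 0.4959, g' = -1.268 → V/F = 0.891
  V/F = 0.891: g = -0.0112, g' = -1.700 → V/F = 0.885
Converged at V/F = 0.885.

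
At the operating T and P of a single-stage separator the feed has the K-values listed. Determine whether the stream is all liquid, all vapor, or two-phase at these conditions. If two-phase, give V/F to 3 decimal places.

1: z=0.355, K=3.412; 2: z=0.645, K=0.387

two-phase, V/F = 0.312

ΣzᵢKᵢ = 1.461; Σzᵢ/Kᵢ = 1.771.
Both exceed 1, so a two-phase solution exists.
Binary case is linear: z₁(K₁−1)(1+ψ(K₂−1)) + z₂(K₂−1)(1+ψ(K₁−1)) = 0
⇒ ψ = [z₁(K₁−1)+z₂(K₂−1)] / [−(K₁−1)(K₂−1)] = 0.4609/1.4786 = 0.312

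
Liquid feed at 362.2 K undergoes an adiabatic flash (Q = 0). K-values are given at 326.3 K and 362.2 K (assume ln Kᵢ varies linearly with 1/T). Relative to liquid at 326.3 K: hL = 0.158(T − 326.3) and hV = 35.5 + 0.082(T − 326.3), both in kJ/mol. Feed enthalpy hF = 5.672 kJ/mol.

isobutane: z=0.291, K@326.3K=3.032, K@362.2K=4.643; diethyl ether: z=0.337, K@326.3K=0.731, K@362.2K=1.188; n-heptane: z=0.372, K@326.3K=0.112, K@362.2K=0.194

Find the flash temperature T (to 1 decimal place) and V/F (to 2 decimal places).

Adiabatic flash: solve Rachford–Rice at each trial T, then check hF = ψ·hV(T) + (1−ψ)·hL(T).
  T = 326.3 K: K = (3.032, 0.731, 0.112), RR gives ψ = 0.130, H_out = 4.626 kJ/mol
  T = 362.2 K: K = (4.643, 1.188, 0.194), RR gives ψ = 0.441, H_out = 20.126 kJ/mol
  T = 344.2 K: K = (3.792, 0.943, 0.149), RR gives ψ = 0.298, H_out = 13.005 kJ/mol
  T = 335.2 K: K = (3.399, 0.833, 0.130), RR gives ψ = 0.218, H_out = 9.005 kJ/mol
  T = 330.8 K: K = (3.215, 0.781, 0.121), RR gives ψ = 0.176, H_out = 6.903 kJ/mol
  T = 328.6 K: K = (3.125, 0.757, 0.116), RR gives ψ = 0.154, H_out = 5.808 kJ/mol
Linear interpolation between T = 326.3 (H_out = 4.626) and T = 328.6 (H_out = 5.808) on hF = 5.672 gives T ≈ 328.3 K, at which ψ = 0.15.

T = 328.3 K, V/F = 0.15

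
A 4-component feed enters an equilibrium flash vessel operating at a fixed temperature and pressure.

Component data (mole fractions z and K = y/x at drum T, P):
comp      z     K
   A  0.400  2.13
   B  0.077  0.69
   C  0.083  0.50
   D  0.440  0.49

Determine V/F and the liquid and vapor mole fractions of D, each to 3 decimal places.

Rachford–Rice: g(V/F) = Σ zᵢ(Kᵢ−1)/(1+V/F(Kᵢ−1)) = 0.
g(0) = ΣzᵢKᵢ − 1 = 0.162 and g(1) = 1 − Σzᵢ/Kᵢ = -0.363, so a root lies in (0, 1).
Newton–Raphson from V/F = 0.5:
  V/F = 0.500: g = -0.0960, g' = -0.462 → V/F = 0.292
  V/F = 0.292: g = 0.0012, g' = -0.484 → V/F = 0.295
Converged at V/F = 0.295.
Compositions from xᵢ = zᵢ/(1+V/F(Kᵢ−1)), yᵢ = Kᵢxᵢ:
  A: x = 0.300, y = 0.639
  B: x = 0.085, y = 0.058
  C: x = 0.097, y = 0.049
  D: x = 0.518, y = 0.254

V/F = 0.295, x_D = 0.518, y_D = 0.254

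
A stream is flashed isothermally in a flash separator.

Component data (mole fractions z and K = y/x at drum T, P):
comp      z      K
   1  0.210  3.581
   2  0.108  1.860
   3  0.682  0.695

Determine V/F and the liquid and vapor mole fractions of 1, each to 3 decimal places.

Material balance + equilibrium reduce to Σ zᵢ(Kᵢ−1)/(1+V/F(Kᵢ−1)) = 0.
Check two-phase: ΣzᵢKᵢ = 1.427 > 1 and Σzᵢ/Kᵢ = 1.098 > 1, so g(0) = 0.427 > 0 and g(1) = -0.098 < 0.
Iterate (Newton) starting at V/F = 0.5:
  V/F = 0.500: g = 0.0561, g' = -0.394 → V/F = 0.642
  V/F = 0.642: g = 0.0050, g' = -0.329 → V/F = 0.658
Converged at V/F = 0.658.
Compositions from xᵢ = zᵢ/(1+V/F(Kᵢ−1)), yᵢ = Kᵢxᵢ:
  1: x = 0.078, y = 0.279
  2: x = 0.069, y = 0.128
  3: x = 0.853, y = 0.593

V/F = 0.658, x_1 = 0.078, y_1 = 0.279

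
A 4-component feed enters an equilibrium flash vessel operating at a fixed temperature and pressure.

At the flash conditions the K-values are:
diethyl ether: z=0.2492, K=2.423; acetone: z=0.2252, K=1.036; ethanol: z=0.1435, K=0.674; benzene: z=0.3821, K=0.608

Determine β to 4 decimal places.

Newton iteration, β⁰ = 0.55:
  β = 0.5500: g = -0.04108, g' = -0.2771 → β = 0.4018
  β = 0.4018: g = 0.00200, g' = -0.3075 → β = 0.4083
Converged at β = 0.4083.

β = 0.4083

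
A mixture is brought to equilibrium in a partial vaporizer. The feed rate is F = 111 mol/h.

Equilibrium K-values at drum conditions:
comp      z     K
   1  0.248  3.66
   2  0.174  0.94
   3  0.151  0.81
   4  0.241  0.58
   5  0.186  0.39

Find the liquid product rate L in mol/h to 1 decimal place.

Newton–Raphson from β = 0.37:
  β = 0.370: g = 0.0246, g' = -0.628 → β = 0.409
  β = 0.409: g = 0.0007, g' = -0.594 → β = 0.410
Converged at β = 0.410.
Then V = β·F = 0.4103·111 = 45.5 mol/h and L = F − V = 65.5 mol/h.

L = 65.5 mol/h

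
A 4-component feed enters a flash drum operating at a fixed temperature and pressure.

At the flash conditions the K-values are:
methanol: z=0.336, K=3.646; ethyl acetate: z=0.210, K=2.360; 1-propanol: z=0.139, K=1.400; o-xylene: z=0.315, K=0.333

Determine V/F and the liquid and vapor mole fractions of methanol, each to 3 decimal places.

V/F = 0.814, x_methanol = 0.107, y_methanol = 0.389

Material balance + equilibrium reduce to Σ zᵢ(Kᵢ−1)/(1+V/F(Kᵢ−1)) = 0.
Check two-phase: ΣzᵢKᵢ = 2.020 > 1 and Σzᵢ/Kᵢ = 1.226 > 1, so g(0) = 1.020 > 0 and g(1) = -0.226 < 0.
Newton–Raphson from V/F = 0.33:
  V/F = 0.330: g = 0.4515, g' = -1.103 → V/F = 0.739
  V/F = 0.739: g = 0.0716, g' = -0.924 → V/F = 0.817
  V/F = 0.817: g = -0.0030, g' = -1.011 → V/F = 0.814
Converged at V/F = 0.814.
Compositions from xᵢ = zᵢ/(1+V/F(Kᵢ−1)), yᵢ = Kᵢxᵢ:
  methanol: x = 0.107, y = 0.389
  ethyl acetate: x = 0.100, y = 0.235
  1-propanol: x = 0.105, y = 0.147
  o-xylene: x = 0.689, y = 0.229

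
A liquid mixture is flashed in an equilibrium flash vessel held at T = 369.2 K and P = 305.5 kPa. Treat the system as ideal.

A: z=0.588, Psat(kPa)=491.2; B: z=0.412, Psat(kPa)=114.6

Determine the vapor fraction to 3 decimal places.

Raoult's law: Kᵢ = Pᵢˢᵃᵗ/P = Pᵢˢᵃᵗ/305.5.
  K_A = 491.2/305.5 = 1.60786, K_B = 114.6/305.5 = 0.37512
Binary case is linear: z₁(K₁−1)(1+ψ(K₂−1)) + z₂(K₂−1)(1+ψ(K₁−1)) = 0
⇒ ψ = [z₁(K₁−1)+z₂(K₂−1)] / [−(K₁−1)(K₂−1)] = 0.1000/0.3798 = 0.263

ψ = 0.263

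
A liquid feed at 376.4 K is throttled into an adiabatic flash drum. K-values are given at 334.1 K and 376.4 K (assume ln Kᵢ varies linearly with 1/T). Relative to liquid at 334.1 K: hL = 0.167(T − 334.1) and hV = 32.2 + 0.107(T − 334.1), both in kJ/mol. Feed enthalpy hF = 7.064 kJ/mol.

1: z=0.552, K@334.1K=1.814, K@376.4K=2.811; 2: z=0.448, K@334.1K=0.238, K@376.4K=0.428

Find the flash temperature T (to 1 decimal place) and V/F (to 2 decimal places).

T = 336.2 K, V/F = 0.21

Adiabatic flash: solve Rachford–Rice at each trial T, then check hF = ψ·hV(T) + (1−ψ)·hL(T).
  T = 334.1 K: K = (1.814, 0.238), RR gives ψ = 0.174, H_out = 5.604 kJ/mol
  T = 376.4 K: K = (2.811, 0.428), RR gives ψ = 0.718, H_out = 28.351 kJ/mol
  T = 355.2 K: K = (2.287, 0.325), RR gives ψ = 0.469, H_out = 18.033 kJ/mol
  T = 344.6 K: K = (2.043, 0.279), RR gives ψ = 0.336, H_out = 12.362 kJ/mol
  T = 339.4 K: K = (1.928, 0.258), RR gives ψ = 0.261, H_out = 9.216 kJ/mol
  T = 336.8 K: K = (1.872, 0.248), RR gives ψ = 0.220, H_out = 7.506 kJ/mol
  T = 335.5 K: K = (1.844, 0.243), RR gives ψ = 0.198, H_out = 6.608 kJ/mol
Linear interpolation between T = 335.5 (H_out = 6.608) and T = 336.8 (H_out = 7.506) on hF = 7.064 gives T ≈ 336.2 K, at which ψ = 0.21.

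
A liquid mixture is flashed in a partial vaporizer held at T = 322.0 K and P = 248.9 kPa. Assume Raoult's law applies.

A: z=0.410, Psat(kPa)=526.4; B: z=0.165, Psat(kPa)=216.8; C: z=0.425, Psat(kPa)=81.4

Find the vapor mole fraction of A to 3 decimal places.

y_A = 0.687

Raoult's law: Kᵢ = Pᵢˢᵃᵗ/P = Pᵢˢᵃᵗ/248.9.
  K_A = 526.4/248.9 = 2.11491, K_B = 216.8/248.9 = 0.87103, K_C = 81.4/248.9 = 0.32704
Material balance + equilibrium reduce to Σ zᵢ(Kᵢ−1)/(1+V/F(Kᵢ−1)) = 0.
Check two-phase: ΣzᵢKᵢ = 1.150 > 1 and Σzᵢ/Kᵢ = 1.683 > 1, so g(0) = 0.150 > 0 and g(1) = -0.683 < 0.
Iterate (Newton) starting at V/F = 0.42:
  V/F = 0.420: g = -0.1099, g' = -0.613 → V/F = 0.241
  V/F = 0.241: g = -0.0030, g' = -0.594 → V/F = 0.236
Converged at V/F = 0.236.
Compositions from xᵢ = zᵢ/(1+V/F(Kᵢ−1)), yᵢ = Kᵢxᵢ:
  A: x = 0.325, y = 0.687
  B: x = 0.170, y = 0.148
  C: x = 0.505, y = 0.165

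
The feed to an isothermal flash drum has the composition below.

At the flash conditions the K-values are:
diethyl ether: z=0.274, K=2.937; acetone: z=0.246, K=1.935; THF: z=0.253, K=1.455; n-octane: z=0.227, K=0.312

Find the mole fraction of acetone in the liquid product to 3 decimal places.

x_acetone = 0.134

Let ψ = V/F and solve Σ zᵢ(Kᵢ−1)/(1+ψ(Kᵢ−1)) = 0.
Check two-phase: ΣzᵢKᵢ = 1.720 > 1 and Σzᵢ/Kᵢ = 1.122 > 1, so g(0) = 0.720 > 0 and g(1) = -0.122 < 0.
Iterate (Newton) starting at ψ = 0.68:
  ψ = 0.680: g = 0.1641, g' = -0.682 → ψ = 0.921
  ψ = 0.921: g = -0.0306, g' = -1.020 → ψ = 0.891
  ψ = 0.891: g = -0.0012, g' = -0.946 → ψ = 0.889
Converged at ψ = 0.889.
Compositions from xᵢ = zᵢ/(1+ψ(Kᵢ−1)), yᵢ = Kᵢxᵢ:
  diethyl ether: x = 0.101, y = 0.296
  acetone: x = 0.134, y = 0.260
  THF: x = 0.180, y = 0.262
  n-octane: x = 0.585, y = 0.183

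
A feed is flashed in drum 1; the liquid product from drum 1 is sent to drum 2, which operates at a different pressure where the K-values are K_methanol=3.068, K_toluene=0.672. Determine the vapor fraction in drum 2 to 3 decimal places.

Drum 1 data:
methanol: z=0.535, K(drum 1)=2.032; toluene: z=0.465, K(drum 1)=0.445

V/F (drum 2) = 0.752

Drum 1:
Let ψ₁ = V/F and solve Σ zᵢ(Kᵢ−1)/(1+ψ₁(Kᵢ−1)) = 0.
g(0) = ΣzᵢKᵢ − 1 = 0.294 and g(1) = 1 − Σzᵢ/Kᵢ = -0.308, so a root lies in (0, 1).
Newton iteration, ψ₁⁰ = 0.5:
  ψ₁ = 0.500: g = 0.0070, g' = -0.522 → ψ₁ = 0.513
Converged at ψ₁ = 0.513.
Drum-1 compositions:
  methanol: x = 0.350, y = 0.711
  toluene: x = 0.650, y = 0.289
Drum-2 feed = drum-1 liquid: z₂ = (0.3497, 0.6503).
Drum 2:
Binary case is linear: z₁(K₁−1)(1+ψ₂(K₂−1)) + z₂(K₂−1)(1+ψ₂(K₁−1)) = 0
⇒ ψ₂ = [z₁(K₁−1)+z₂(K₂−1)] / [−(K₁−1)(K₂−1)] = 0.5099/0.6783 = 0.752
  methanol: x = 0.137, y = 0.420
  toluene: x = 0.863, y = 0.580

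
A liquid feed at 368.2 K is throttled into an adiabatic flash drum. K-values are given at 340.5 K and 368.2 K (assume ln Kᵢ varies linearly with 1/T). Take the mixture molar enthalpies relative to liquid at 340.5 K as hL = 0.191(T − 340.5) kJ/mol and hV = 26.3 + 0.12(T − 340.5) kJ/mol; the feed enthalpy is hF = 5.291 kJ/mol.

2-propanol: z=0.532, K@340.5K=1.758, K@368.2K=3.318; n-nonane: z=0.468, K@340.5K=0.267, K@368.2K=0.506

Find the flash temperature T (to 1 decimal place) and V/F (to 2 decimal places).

Adiabatic flash: solve Rachford–Rice at each trial T, then check hF = ψ·hV(T) + (1−ψ)·hL(T).
  T = 340.5 K: K = (1.758, 0.267), RR gives ψ = 0.108, H_out = 2.850 kJ/mol
  T = 368.2 K: K = (3.318, 0.506), RR gives ψ = 0.875, H_out = 26.583 kJ/mol
  T = 354.4 K: K = (2.448, 0.373), RR gives ψ = 0.525, H_out = 15.939 kJ/mol
  T = 347.4 K: K = (2.079, 0.316), RR gives ψ = 0.344, H_out = 10.200 kJ/mol
  T = 343.9 K: K = (1.911, 0.290), RR gives ψ = 0.236, H_out = 6.800 kJ/mol
  T = 342.2 K: K = (1.833, 0.279), RR gives ψ = 0.176, H_out = 4.926 kJ/mol
Linear interpolation between T = 342.2 (H_out = 4.926) and T = 343.9 (H_out = 6.800) on hF = 5.291 gives T ≈ 342.5 K, at which ψ = 0.19.

T = 342.5 K, V/F = 0.19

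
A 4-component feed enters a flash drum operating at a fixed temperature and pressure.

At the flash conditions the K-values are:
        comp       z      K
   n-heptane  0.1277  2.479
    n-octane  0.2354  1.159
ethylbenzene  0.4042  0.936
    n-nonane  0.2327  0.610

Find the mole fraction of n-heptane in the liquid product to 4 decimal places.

x_n-heptane = 0.0719

Newton–Raphson from β = 0.5:
  β = 0.5000: g = 0.00379, g' = -0.1538 → β = 0.5246
  β = 0.5246: g = 0.00003, g' = -0.1514 → β = 0.5248
Converged at β = 0.5248.
Compositions from xᵢ = zᵢ/(1+β(Kᵢ−1)), yᵢ = Kᵢxᵢ:
  n-heptane: x = 0.0719, y = 0.1782
  n-octane: x = 0.2173, y = 0.2518
  ethylbenzene: x = 0.4182, y = 0.3915
  n-nonane: x = 0.2926, y = 0.1785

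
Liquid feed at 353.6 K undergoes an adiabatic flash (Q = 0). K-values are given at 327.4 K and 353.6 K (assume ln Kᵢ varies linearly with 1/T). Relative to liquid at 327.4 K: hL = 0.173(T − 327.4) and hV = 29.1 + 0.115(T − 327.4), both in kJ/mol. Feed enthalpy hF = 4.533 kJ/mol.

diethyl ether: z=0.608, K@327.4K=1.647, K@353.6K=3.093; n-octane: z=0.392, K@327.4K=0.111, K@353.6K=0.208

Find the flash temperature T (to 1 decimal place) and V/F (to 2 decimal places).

T = 329.2 K, V/F = 0.15

Adiabatic flash: solve Rachford–Rice at each trial T, then check hF = ψ·hV(T) + (1−ψ)·hL(T).
  T = 327.4 K: K = (1.647, 0.111), RR gives ψ = 0.078, H_out = 2.271 kJ/mol
  T = 353.6 K: K = (3.093, 0.208), RR gives ψ = 0.580, H_out = 20.540 kJ/mol
  T = 340.5 K: K = (2.285, 0.154), RR gives ψ = 0.413, H_out = 13.980 kJ/mol
  T = 333.9 K: K = (1.944, 0.131), RR gives ψ = 0.284, H_out = 9.286 kJ/mol
  T = 330.6 K: K = (1.788, 0.120), RR gives ψ = 0.194, H_out = 6.164 kJ/mol
  T = 329.0 K: K = (1.717, 0.116), RR gives ψ = 0.140, H_out = 4.351 kJ/mol
Linear interpolation between T = 329.0 (H_out = 4.351) and T = 330.6 (H_out = 6.164) on hF = 4.533 gives T ≈ 329.2 K, at which ψ = 0.15.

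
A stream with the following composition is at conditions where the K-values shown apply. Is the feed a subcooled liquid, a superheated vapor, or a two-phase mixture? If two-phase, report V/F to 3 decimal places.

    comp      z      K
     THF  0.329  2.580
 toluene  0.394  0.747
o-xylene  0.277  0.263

ΣzᵢKᵢ = 1.216; Σzᵢ/Kᵢ = 1.708.
Both exceed 1, so a two-phase solution exists.
Material balance + equilibrium reduce to Σ zᵢ(Kᵢ−1)/(1+ψ(Kᵢ−1)) = 0.
Newton iteration, ψ⁰ = 0.5:
  ψ = 0.500: g = -0.1470, g' = -0.667 → ψ = 0.280
  ψ = 0.280: g = -0.0038, g' = -0.663 → ψ = 0.274
Converged at ψ = 0.274.

two-phase, V/F = 0.274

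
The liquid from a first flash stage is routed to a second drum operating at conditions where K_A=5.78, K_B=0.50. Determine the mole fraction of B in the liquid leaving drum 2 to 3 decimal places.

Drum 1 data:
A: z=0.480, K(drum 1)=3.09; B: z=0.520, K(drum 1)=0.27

x_B (drum 2) = 0.905

Drum 1:
Let ψ₁ = V/F and solve Σ zᵢ(Kᵢ−1)/(1+ψ₁(Kᵢ−1)) = 0.
g(0) = ΣzᵢKᵢ − 1 = 0.624 and g(1) = 1 − Σzᵢ/Kᵢ = -1.081, so a root lies in (0, 1).
Binary case is linear: z₁(K₁−1)(1+ψ₁(K₂−1)) + z₂(K₂−1)(1+ψ₁(K₁−1)) = 0
⇒ ψ₁ = [z₁(K₁−1)+z₂(K₂−1)] / [−(K₁−1)(K₂−1)] = 0.6236/1.5257 = 0.409
Drum-1 compositions:
  A: x = 0.259, y = 0.800
  B: x = 0.741, y = 0.200
Drum-2 feed = drum-1 liquid: z₂ = (0.2589, 0.7411).
Drum 2:
Material balance + equilibrium reduce to Σ zᵢ(Kᵢ−1)/(1+ψ₂(Kᵢ−1)) = 0.
g(0) = ΣzᵢKᵢ − 1 = 0.867 and g(1) = 1 − Σzᵢ/Kᵢ = -0.527, so a root lies in (0, 1).
Binary case is linear: z₁(K₁−1)(1+ψ₂(K₂−1)) + z₂(K₂−1)(1+ψ₂(K₁−1)) = 0
⇒ ψ₂ = [z₁(K₁−1)+z₂(K₂−1)] / [−(K₁−1)(K₂−1)] = 0.8668/2.3900 = 0.363
  A: x = 0.095, y = 0.547
  B: x = 0.905, y = 0.453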